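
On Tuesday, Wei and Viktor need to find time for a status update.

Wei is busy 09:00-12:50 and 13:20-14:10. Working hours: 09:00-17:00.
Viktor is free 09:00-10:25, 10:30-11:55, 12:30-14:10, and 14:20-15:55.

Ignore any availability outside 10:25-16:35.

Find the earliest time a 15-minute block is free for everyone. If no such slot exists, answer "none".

Wei free within 09:00–17:00: 12:50–13:20, 14:10–17:00.
Wei ∩ Viktor: 12:50–13:20, 14:20–15:55.
Restricted to 10:25–16:35: 12:50–13:20, 14:20–15:55.
Windows ≥ 15 min: 12:50–13:20, 14:20–15:55.
Earliest such window starts at 12:50.

12:50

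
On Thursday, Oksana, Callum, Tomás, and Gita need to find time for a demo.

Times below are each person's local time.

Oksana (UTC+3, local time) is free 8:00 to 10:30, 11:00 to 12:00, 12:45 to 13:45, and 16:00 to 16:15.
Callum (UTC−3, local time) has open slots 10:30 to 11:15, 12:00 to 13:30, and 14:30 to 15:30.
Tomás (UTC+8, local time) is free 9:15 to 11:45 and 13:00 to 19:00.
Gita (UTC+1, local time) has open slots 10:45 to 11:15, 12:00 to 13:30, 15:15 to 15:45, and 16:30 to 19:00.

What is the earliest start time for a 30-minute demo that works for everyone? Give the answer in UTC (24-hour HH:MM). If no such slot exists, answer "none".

Oksana → UTC: 05:00–07:30, 08:00–09:00, 09:45–10:45, 13:00–13:15.
Callum → UTC: 13:30–14:15, 15:00–16:30, 17:30–18:30.
Tomás → UTC: 01:15–03:45, 05:00–11:00.
Gita → UTC: 09:45–10:15, 11:00–12:30, 14:15–14:45, 15:30–18:00.
Oksana ∩ Callum: (none).
Oksana ∩ Callum ∩ Tomás: (none).
Oksana ∩ Callum ∩ Tomás ∩ Gita: (none).
Windows ≥ 30 min: (none).

none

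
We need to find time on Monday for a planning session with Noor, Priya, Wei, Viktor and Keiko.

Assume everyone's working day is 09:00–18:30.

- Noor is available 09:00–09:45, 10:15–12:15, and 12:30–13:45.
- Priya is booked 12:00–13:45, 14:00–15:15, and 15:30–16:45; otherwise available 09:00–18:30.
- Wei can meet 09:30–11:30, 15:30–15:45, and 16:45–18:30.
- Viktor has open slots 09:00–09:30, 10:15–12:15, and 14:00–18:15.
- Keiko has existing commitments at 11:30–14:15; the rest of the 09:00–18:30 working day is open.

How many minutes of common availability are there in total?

75 minutes

Priya free within 09:00–18:30: 09:00–12:00, 13:45–14:00, 15:15–15:30, 16:45–18:30.
Keiko free within 09:00–18:30: 09:00–11:30, 14:15–18:30.
Noor ∩ Priya: 09:00–09:45, 10:15–12:00.
Noor ∩ Priya ∩ Wei: 09:30–09:45, 10:15–11:30.
Noor ∩ Priya ∩ Wei ∩ Viktor: 10:15–11:30.
Noor ∩ Priya ∩ Wei ∩ Viktor ∩ Keiko: 10:15–11:30.
Total common minutes: 75.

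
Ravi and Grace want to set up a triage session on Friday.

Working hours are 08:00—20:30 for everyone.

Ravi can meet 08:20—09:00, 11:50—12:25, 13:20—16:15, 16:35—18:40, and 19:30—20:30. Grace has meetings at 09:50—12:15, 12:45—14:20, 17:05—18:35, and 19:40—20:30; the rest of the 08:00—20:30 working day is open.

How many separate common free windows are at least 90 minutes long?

1

Grace free within 08:00–20:30: 08:00–09:50, 12:15–12:45, 14:20–17:05, 18:35–19:40.
Ravi ∩ Grace: 08:20–09:00, 12:15–12:25, 14:20–16:15, 16:35–17:05, 18:35–18:40, 19:30–19:40.
Windows ≥ 90 min: 14:20–16:15.
That's 1 window.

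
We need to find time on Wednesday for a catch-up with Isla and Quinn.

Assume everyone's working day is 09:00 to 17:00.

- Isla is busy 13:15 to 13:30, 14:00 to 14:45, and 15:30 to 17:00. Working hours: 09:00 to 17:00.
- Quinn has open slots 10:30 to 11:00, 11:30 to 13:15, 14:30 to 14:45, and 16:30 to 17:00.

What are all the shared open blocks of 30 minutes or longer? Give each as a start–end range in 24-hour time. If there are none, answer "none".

Isla free within 09:00–17:00: 09:00–13:15, 13:30–14:00, 14:45–15:30.
Isla ∩ Quinn: 10:30–11:00, 11:30–13:15.
Windows ≥ 30 min: 10:30–11:00, 11:30–13:15.

10:30–11:00, 11:30–13:15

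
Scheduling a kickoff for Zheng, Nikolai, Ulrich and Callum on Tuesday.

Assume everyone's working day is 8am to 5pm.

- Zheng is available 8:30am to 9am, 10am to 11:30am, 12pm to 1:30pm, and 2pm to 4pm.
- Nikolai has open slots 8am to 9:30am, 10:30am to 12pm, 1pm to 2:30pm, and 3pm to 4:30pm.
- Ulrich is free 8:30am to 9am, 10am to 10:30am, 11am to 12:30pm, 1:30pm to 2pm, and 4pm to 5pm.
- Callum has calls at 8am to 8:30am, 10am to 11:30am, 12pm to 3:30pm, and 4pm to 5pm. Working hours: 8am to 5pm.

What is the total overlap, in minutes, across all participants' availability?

30 minutes

Callum free within 08:00–17:00: 08:30–10:00, 11:30–12:00, 15:30–16:00.
Zheng ∩ Nikolai: 08:30–09:00, 10:30–11:30, 13:00–13:30, 14:00–14:30, 15:00–16:00.
Zheng ∩ Nikolai ∩ Ulrich: 08:30–09:00, 11:00–11:30.
Zheng ∩ Nikolai ∩ Ulrich ∩ Callum: 08:30–09:00.
Total common minutes: 30.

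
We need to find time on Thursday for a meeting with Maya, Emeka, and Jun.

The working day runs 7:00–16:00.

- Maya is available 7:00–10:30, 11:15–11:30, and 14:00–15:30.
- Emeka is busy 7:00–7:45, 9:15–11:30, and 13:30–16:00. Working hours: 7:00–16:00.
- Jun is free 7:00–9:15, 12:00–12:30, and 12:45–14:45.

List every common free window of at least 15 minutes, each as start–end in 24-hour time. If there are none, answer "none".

07:45–09:15

Emeka free within 07:00–16:00: 07:45–09:15, 11:30–13:30.
Maya ∩ Emeka: 07:45–09:15.
Maya ∩ Emeka ∩ Jun: 07:45–09:15.
Windows ≥ 15 min: 07:45–09:15.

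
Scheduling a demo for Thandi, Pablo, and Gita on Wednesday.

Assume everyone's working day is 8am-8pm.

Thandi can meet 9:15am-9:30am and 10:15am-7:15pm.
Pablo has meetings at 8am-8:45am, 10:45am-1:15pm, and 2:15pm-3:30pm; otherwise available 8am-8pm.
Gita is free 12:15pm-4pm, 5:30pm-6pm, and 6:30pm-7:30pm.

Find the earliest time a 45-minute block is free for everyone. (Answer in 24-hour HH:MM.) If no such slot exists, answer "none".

13:15

Pablo free within 08:00–20:00: 08:45–10:45, 13:15–14:15, 15:30–20:00.
Thandi ∩ Pablo: 09:15–09:30, 10:15–10:45, 13:15–14:15, 15:30–19:15.
Thandi ∩ Pablo ∩ Gita: 13:15–14:15, 15:30–16:00, 17:30–18:00, 18:30–19:15.
Windows ≥ 45 min: 13:15–14:15, 18:30–19:15.
Earliest such window starts at 13:15.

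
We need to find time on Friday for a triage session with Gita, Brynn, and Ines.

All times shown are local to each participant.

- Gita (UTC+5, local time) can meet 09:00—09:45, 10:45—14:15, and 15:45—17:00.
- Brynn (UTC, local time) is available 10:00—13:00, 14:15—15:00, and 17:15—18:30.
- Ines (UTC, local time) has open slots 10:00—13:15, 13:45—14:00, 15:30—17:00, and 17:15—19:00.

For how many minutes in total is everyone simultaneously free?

75 minutes

Gita → UTC: 04:00–04:45, 05:45–09:15, 10:45–12:00.
Brynn → UTC: 10:00–13:00, 14:15–15:00, 17:15–18:30.
Ines → UTC: 10:00–13:15, 13:45–14:00, 15:30–17:00, 17:15–19:00.
Gita ∩ Brynn: 10:45–12:00.
Gita ∩ Brynn ∩ Ines: 10:45–12:00.
Total common minutes: 75.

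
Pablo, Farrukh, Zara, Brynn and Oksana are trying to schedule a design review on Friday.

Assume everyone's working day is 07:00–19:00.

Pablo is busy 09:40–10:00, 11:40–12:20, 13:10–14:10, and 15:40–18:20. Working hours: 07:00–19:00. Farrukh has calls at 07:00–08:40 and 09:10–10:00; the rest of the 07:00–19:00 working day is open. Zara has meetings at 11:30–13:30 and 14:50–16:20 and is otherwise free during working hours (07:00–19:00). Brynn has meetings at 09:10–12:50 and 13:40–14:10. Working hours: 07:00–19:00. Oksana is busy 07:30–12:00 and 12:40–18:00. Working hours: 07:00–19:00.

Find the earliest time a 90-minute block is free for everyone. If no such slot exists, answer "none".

Pablo free within 07:00–19:00: 07:00–09:40, 10:00–11:40, 12:20–13:10, 14:10–15:40, 18:20–19:00.
Farrukh free within 07:00–19:00: 08:40–09:10, 10:00–19:00.
Zara free within 07:00–19:00: 07:00–11:30, 13:30–14:50, 16:20–19:00.
Brynn free within 07:00–19:00: 07:00–09:10, 12:50–13:40, 14:10–19:00.
Oksana free within 07:00–19:00: 07:00–07:30, 12:00–12:40, 18:00–19:00.
Pablo ∩ Farrukh: 08:40–09:10, 10:00–11:40, 12:20–13:10, 14:10–15:40, 18:20–19:00.
Pablo ∩ Farrukh ∩ Zara: 08:40–09:10, 10:00–11:30, 14:10–14:50, 18:20–19:00.
Pablo ∩ Farrukh ∩ Zara ∩ Brynn: 08:40–09:10, 14:10–14:50, 18:20–19:00.
Pablo ∩ Farrukh ∩ Zara ∩ Brynn ∩ Oksana: 18:20–19:00.
Windows ≥ 90 min: (none).

none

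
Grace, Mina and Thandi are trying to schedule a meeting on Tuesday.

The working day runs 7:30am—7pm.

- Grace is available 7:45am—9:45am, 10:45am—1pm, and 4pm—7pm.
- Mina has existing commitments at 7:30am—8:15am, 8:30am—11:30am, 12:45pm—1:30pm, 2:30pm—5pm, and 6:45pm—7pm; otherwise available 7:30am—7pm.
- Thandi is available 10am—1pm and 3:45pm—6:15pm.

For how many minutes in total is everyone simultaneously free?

150 minutes

Mina free within 07:30–19:00: 08:15–08:30, 11:30–12:45, 13:30–14:30, 17:00–18:45.
Grace ∩ Mina: 08:15–08:30, 11:30–12:45, 17:00–18:45.
Grace ∩ Mina ∩ Thandi: 11:30–12:45, 17:00–18:15.
Total common minutes: 75 + 75 = 150.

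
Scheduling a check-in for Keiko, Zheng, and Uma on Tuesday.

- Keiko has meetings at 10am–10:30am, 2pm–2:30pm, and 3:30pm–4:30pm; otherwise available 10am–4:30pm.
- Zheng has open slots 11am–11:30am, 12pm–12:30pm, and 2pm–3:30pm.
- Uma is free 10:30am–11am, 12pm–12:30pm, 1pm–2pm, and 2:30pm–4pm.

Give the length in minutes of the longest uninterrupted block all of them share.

Keiko free within 10:00–16:30: 10:30–14:00, 14:30–15:30.
Keiko ∩ Zheng: 11:00–11:30, 12:00–12:30, 14:30–15:30.
Keiko ∩ Zheng ∩ Uma: 12:00–12:30, 14:30–15:30.
Common window lengths: 30, 60 min; longest is 60.

60 minutes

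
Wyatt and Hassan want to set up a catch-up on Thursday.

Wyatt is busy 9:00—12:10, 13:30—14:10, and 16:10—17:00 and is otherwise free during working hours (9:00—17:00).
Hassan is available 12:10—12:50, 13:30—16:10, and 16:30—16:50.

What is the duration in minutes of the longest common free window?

Wyatt free within 09:00–17:00: 12:10–13:30, 14:10–16:10.
Wyatt ∩ Hassan: 12:10–12:50, 14:10–16:10.
Common window lengths: 40, 120 min; longest is 120.

120 minutes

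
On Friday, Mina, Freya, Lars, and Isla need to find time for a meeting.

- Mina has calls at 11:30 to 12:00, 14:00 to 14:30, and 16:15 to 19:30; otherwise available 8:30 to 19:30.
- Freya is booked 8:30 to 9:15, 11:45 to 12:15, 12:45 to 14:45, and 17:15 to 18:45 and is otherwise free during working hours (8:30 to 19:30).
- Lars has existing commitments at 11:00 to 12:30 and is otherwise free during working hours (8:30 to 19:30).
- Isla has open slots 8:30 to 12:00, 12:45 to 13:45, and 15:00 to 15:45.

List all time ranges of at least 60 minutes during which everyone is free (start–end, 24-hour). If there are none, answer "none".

09:15–11:00

Mina free within 08:30–19:30: 08:30–11:30, 12:00–14:00, 14:30–16:15.
Freya free within 08:30–19:30: 09:15–11:45, 12:15–12:45, 14:45–17:15, 18:45–19:30.
Lars free within 08:30–19:30: 08:30–11:00, 12:30–19:30.
Mina ∩ Freya: 09:15–11:30, 12:15–12:45, 14:45–16:15.
Mina ∩ Freya ∩ Lars: 09:15–11:00, 12:30–12:45, 14:45–16:15.
Mina ∩ Freya ∩ Lars ∩ Isla: 09:15–11:00, 15:00–15:45.
Windows ≥ 60 min: 09:15–11:00.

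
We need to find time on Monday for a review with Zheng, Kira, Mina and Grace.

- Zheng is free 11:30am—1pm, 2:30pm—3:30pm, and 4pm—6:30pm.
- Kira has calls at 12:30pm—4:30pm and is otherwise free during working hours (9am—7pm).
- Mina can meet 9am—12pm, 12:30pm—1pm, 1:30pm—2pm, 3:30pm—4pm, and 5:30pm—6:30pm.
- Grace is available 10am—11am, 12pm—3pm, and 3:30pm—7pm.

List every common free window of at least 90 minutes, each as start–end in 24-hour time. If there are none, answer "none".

Kira free within 09:00–19:00: 09:00–12:30, 16:30–19:00.
Zheng ∩ Kira: 11:30–12:30, 16:30–18:30.
Zheng ∩ Kira ∩ Mina: 11:30–12:00, 17:30–18:30.
Zheng ∩ Kira ∩ Mina ∩ Grace: 17:30–18:30.
Windows ≥ 90 min: (none).

none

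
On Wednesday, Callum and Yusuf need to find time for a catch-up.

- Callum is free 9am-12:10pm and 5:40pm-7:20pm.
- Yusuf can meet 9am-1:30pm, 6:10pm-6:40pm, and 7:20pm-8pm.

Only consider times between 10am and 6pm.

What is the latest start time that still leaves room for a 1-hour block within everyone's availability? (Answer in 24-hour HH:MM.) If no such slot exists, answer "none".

Callum ∩ Yusuf: 09:00–12:10, 18:10–18:40.
Restricted to 10:00–18:00: 10:00–12:10.
Windows ≥ 60 min: 10:00–12:10.
Latest start in the last window 10:00–12:10 is 12:10 − 60 min = 11:10.

11:10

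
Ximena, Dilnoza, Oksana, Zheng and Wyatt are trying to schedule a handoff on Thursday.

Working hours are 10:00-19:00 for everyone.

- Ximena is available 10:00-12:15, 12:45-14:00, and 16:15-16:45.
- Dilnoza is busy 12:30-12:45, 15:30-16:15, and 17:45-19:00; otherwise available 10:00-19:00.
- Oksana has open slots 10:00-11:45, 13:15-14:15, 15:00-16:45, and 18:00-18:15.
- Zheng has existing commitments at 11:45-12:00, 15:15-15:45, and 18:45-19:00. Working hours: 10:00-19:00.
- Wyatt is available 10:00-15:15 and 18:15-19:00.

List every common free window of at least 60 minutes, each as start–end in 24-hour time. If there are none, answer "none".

Dilnoza free within 10:00–19:00: 10:00–12:30, 12:45–15:30, 16:15–17:45.
Zheng free within 10:00–19:00: 10:00–11:45, 12:00–15:15, 15:45–18:45.
Ximena ∩ Dilnoza: 10:00–12:15, 12:45–14:00, 16:15–16:45.
Ximena ∩ Dilnoza ∩ Oksana: 10:00–11:45, 13:15–14:00, 16:15–16:45.
Ximena ∩ Dilnoza ∩ Oksana ∩ Zheng: 10:00–11:45, 13:15–14:00, 16:15–16:45.
Ximena ∩ Dilnoza ∩ Oksana ∩ Zheng ∩ Wyatt: 10:00–11:45, 13:15–14:00.
Windows ≥ 60 min: 10:00–11:45.

10:00–11:45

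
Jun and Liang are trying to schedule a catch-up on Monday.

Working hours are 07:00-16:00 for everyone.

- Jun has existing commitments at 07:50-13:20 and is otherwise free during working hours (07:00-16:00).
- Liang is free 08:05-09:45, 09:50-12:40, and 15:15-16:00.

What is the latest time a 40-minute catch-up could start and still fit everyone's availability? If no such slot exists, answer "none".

15:20

Jun free within 07:00–16:00: 07:00–07:50, 13:20–16:00.
Jun ∩ Liang: 15:15–16:00.
Windows ≥ 40 min: 15:15–16:00.
Latest start in the last window 15:15–16:00 is 16:00 − 40 min = 15:20.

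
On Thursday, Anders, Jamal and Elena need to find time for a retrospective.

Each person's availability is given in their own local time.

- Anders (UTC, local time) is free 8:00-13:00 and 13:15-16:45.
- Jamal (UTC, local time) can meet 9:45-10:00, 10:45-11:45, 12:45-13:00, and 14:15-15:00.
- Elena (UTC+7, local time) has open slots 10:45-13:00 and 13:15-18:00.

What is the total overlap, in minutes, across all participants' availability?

30 minutes

Anders → UTC: 08:00–13:00, 13:15–16:45.
Jamal → UTC: 09:45–10:00, 10:45–11:45, 12:45–13:00, 14:15–15:00.
Elena → UTC: 03:45–06:00, 06:15–11:00.
Anders ∩ Jamal: 09:45–10:00, 10:45–11:45, 12:45–13:00, 14:15–15:00.
Anders ∩ Jamal ∩ Elena: 09:45–10:00, 10:45–11:00.
Total common minutes: 15 + 15 = 30.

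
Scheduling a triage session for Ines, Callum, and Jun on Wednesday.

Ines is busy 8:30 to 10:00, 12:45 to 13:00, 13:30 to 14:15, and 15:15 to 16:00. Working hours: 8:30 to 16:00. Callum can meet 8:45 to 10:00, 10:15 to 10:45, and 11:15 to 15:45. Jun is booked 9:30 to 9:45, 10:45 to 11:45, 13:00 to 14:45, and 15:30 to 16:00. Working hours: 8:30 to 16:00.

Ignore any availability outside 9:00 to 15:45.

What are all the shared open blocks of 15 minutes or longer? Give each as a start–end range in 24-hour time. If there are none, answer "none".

10:15–10:45, 11:45–12:45, 14:45–15:15

Ines free within 08:30–16:00: 10:00–12:45, 13:00–13:30, 14:15–15:15.
Jun free within 08:30–16:00: 08:30–09:30, 09:45–10:45, 11:45–13:00, 14:45–15:30.
Ines ∩ Callum: 10:15–10:45, 11:15–12:45, 13:00–13:30, 14:15–15:15.
Ines ∩ Callum ∩ Jun: 10:15–10:45, 11:45–12:45, 14:45–15:15.
Restricted to 09:00–15:45: 10:15–10:45, 11:45–12:45, 14:45–15:15.
Windows ≥ 15 min: 10:15–10:45, 11:45–12:45, 14:45–15:15.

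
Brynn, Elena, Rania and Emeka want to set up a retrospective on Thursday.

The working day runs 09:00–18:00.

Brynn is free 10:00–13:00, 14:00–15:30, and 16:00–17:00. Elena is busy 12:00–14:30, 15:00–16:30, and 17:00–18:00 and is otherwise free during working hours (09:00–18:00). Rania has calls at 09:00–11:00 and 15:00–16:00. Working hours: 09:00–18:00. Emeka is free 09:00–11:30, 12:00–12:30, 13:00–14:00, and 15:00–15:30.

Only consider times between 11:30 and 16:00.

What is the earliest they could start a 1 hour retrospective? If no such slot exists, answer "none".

Elena free within 09:00–18:00: 09:00–12:00, 14:30–15:00, 16:30–17:00.
Rania free within 09:00–18:00: 11:00–15:00, 16:00–18:00.
Brynn ∩ Elena: 10:00–12:00, 14:30–15:00, 16:30–17:00.
Brynn ∩ Elena ∩ Rania: 11:00–12:00, 14:30–15:00, 16:30–17:00.
Brynn ∩ Elena ∩ Rania ∩ Emeka: 11:00–11:30.
Restricted to 11:30–16:00: (none).
Windows ≥ 60 min: (none).

none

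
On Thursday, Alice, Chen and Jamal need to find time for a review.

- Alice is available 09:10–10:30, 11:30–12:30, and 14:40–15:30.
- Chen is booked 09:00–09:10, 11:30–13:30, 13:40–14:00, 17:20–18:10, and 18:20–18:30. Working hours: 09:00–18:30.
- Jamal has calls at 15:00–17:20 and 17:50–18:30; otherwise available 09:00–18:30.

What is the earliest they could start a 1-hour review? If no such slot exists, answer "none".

Chen free within 09:00–18:30: 09:10–11:30, 13:30–13:40, 14:00–17:20, 18:10–18:20.
Jamal free within 09:00–18:30: 09:00–15:00, 17:20–17:50.
Alice ∩ Chen: 09:10–10:30, 14:40–15:30.
Alice ∩ Chen ∩ Jamal: 09:10–10:30, 14:40–15:00.
Windows ≥ 60 min: 09:10–10:30.
Earliest such window starts at 09:10.

09:10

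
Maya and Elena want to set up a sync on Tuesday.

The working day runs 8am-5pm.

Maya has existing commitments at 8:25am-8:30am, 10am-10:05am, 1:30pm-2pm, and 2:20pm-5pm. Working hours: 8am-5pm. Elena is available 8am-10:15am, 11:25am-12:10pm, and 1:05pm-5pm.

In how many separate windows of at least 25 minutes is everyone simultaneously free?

Maya free within 08:00–17:00: 08:00–08:25, 08:30–10:00, 10:05–13:30, 14:00–14:20.
Maya ∩ Elena: 08:00–08:25, 08:30–10:00, 10:05–10:15, 11:25–12:10, 13:05–13:30, 14:00–14:20.
Windows ≥ 25 min: 08:00–08:25, 08:30–10:00, 11:25–12:10, 13:05–13:30.
That's 4 windows.

4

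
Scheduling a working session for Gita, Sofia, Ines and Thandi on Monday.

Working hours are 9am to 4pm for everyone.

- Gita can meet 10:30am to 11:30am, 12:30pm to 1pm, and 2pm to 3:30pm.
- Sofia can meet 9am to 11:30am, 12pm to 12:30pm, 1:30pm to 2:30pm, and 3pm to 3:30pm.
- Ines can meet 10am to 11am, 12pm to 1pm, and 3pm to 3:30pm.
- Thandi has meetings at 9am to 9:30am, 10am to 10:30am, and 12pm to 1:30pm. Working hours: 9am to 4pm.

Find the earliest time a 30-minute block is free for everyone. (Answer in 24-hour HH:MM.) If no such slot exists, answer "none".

10:30

Thandi free within 09:00–16:00: 09:30–10:00, 10:30–12:00, 13:30–16:00.
Gita ∩ Sofia: 10:30–11:30, 14:00–14:30, 15:00–15:30.
Gita ∩ Sofia ∩ Ines: 10:30–11:00, 15:00–15:30.
Gita ∩ Sofia ∩ Ines ∩ Thandi: 10:30–11:00, 15:00–15:30.
Windows ≥ 30 min: 10:30–11:00, 15:00–15:30.
Earliest such window starts at 10:30.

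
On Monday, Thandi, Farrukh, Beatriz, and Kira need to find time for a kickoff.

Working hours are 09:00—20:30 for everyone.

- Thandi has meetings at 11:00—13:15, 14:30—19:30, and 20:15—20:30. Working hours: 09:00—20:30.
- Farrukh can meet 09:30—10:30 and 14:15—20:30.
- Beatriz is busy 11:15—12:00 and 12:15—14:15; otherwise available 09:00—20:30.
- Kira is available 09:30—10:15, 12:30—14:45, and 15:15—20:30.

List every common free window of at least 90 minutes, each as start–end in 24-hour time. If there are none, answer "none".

none

Thandi free within 09:00–20:30: 09:00–11:00, 13:15–14:30, 19:30–20:15.
Beatriz free within 09:00–20:30: 09:00–11:15, 12:00–12:15, 14:15–20:30.
Thandi ∩ Farrukh: 09:30–10:30, 14:15–14:30, 19:30–20:15.
Thandi ∩ Farrukh ∩ Beatriz: 09:30–10:30, 14:15–14:30, 19:30–20:15.
Thandi ∩ Farrukh ∩ Beatriz ∩ Kira: 09:30–10:15, 14:15–14:30, 19:30–20:15.
Windows ≥ 90 min: (none).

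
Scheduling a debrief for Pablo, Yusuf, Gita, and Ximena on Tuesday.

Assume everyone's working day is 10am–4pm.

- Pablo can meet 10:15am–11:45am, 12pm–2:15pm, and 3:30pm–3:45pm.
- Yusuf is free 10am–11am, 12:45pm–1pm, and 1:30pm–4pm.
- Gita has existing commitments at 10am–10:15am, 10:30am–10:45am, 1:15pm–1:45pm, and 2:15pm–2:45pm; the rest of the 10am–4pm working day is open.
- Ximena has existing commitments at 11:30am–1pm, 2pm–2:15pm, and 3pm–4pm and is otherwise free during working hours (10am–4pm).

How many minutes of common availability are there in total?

45 minutes

Gita free within 10:00–16:00: 10:15–10:30, 10:45–13:15, 13:45–14:15, 14:45–16:00.
Ximena free within 10:00–16:00: 10:00–11:30, 13:00–14:00, 14:15–15:00.
Pablo ∩ Yusuf: 10:15–11:00, 12:45–13:00, 13:30–14:15, 15:30–15:45.
Pablo ∩ Yusuf ∩ Gita: 10:15–10:30, 10:45–11:00, 12:45–13:00, 13:45–14:15, 15:30–15:45.
Pablo ∩ Yusuf ∩ Gita ∩ Ximena: 10:15–10:30, 10:45–11:00, 13:45–14:00.
Total common minutes: 15 + 15 + 15 = 45.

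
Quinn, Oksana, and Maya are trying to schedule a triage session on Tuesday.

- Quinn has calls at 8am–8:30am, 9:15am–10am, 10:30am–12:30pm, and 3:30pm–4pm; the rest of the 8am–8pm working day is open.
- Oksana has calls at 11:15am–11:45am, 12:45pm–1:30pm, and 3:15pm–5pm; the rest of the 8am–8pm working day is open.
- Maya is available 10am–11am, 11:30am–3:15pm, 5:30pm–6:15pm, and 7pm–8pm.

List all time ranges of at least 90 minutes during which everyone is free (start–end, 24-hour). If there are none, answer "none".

Quinn free within 08:00–20:00: 08:30–09:15, 10:00–10:30, 12:30–15:30, 16:00–20:00.
Oksana free within 08:00–20:00: 08:00–11:15, 11:45–12:45, 13:30–15:15, 17:00–20:00.
Quinn ∩ Oksana: 08:30–09:15, 10:00–10:30, 12:30–12:45, 13:30–15:15, 17:00–20:00.
Quinn ∩ Oksana ∩ Maya: 10:00–10:30, 12:30–12:45, 13:30–15:15, 17:30–18:15, 19:00–20:00.
Windows ≥ 90 min: 13:30–15:15.

13:30–15:15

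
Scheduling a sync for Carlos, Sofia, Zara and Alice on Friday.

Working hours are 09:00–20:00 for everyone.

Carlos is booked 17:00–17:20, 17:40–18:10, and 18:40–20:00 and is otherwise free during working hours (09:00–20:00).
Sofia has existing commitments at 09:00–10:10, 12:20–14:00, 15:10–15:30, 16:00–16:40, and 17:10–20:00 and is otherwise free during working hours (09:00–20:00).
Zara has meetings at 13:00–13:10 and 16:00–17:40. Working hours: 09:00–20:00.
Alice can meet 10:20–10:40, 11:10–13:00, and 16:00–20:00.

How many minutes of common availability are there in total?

90 minutes

Carlos free within 09:00–20:00: 09:00–17:00, 17:20–17:40, 18:10–18:40.
Sofia free within 09:00–20:00: 10:10–12:20, 14:00–15:10, 15:30–16:00, 16:40–17:10.
Zara free within 09:00–20:00: 09:00–13:00, 13:10–16:00, 17:40–20:00.
Carlos ∩ Sofia: 10:10–12:20, 14:00–15:10, 15:30–16:00, 16:40–17:00.
Carlos ∩ Sofia ∩ Zara: 10:10–12:20, 14:00–15:10, 15:30–16:00.
Carlos ∩ Sofia ∩ Zara ∩ Alice: 10:20–10:40, 11:10–12:20.
Total common minutes: 20 + 70 = 90.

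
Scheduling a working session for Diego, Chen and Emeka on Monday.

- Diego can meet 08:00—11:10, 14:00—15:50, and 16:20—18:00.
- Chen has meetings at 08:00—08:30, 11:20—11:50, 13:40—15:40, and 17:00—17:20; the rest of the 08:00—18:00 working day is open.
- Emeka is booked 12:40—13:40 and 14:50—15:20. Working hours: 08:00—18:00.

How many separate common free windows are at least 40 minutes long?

Chen free within 08:00–18:00: 08:30–11:20, 11:50–13:40, 15:40–17:00, 17:20–18:00.
Emeka free within 08:00–18:00: 08:00–12:40, 13:40–14:50, 15:20–18:00.
Diego ∩ Chen: 08:30–11:10, 15:40–15:50, 16:20–17:00, 17:20–18:00.
Diego ∩ Chen ∩ Emeka: 08:30–11:10, 15:40–15:50, 16:20–17:00, 17:20–18:00.
Windows ≥ 40 min: 08:30–11:10, 16:20–17:00, 17:20–18:00.
That's 3 windows.

3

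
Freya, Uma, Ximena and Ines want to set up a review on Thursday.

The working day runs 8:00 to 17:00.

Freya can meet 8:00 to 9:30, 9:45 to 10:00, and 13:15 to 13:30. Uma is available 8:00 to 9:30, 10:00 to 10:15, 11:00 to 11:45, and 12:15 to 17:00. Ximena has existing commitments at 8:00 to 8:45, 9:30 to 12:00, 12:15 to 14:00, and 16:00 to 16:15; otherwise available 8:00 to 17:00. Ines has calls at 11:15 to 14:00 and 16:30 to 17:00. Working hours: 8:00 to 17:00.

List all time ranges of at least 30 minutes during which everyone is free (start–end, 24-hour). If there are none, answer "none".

08:45–09:30

Ximena free within 08:00–17:00: 08:45–09:30, 12:00–12:15, 14:00–16:00, 16:15–17:00.
Ines free within 08:00–17:00: 08:00–11:15, 14:00–16:30.
Freya ∩ Uma: 08:00–09:30, 13:15–13:30.
Freya ∩ Uma ∩ Ximena: 08:45–09:30.
Freya ∩ Uma ∩ Ximena ∩ Ines: 08:45–09:30.
Windows ≥ 30 min: 08:45–09:30.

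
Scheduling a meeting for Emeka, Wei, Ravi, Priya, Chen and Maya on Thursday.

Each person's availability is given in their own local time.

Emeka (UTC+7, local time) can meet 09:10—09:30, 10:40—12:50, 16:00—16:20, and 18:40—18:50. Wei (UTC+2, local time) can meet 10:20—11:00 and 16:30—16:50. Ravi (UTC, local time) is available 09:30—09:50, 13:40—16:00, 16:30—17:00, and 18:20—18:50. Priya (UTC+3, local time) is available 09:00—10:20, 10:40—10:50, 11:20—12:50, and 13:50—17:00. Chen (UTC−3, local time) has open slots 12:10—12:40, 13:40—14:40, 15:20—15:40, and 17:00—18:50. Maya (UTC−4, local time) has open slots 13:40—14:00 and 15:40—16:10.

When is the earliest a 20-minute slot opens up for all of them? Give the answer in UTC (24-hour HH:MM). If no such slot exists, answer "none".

none

Emeka → UTC: 02:10–02:30, 03:40–05:50, 09:00–09:20, 11:40–11:50.
Wei → UTC: 08:20–09:00, 14:30–14:50.
Ravi → UTC: 09:30–09:50, 13:40–16:00, 16:30–17:00, 18:20–18:50.
Priya → UTC: 06:00–07:20, 07:40–07:50, 08:20–09:50, 10:50–14:00.
Chen → UTC: 15:10–15:40, 16:40–17:40, 18:20–18:40, 20:00–21:50.
Maya → UTC: 17:40–18:00, 19:40–20:10.
Emeka ∩ Wei: (none).
Emeka ∩ Wei ∩ Ravi: (none).
Emeka ∩ Wei ∩ Ravi ∩ Priya: (none).
Emeka ∩ Wei ∩ Ravi ∩ Priya ∩ Chen: (none).
Emeka ∩ Wei ∩ Ravi ∩ Priya ∩ Chen ∩ Maya: (none).
Windows ≥ 20 min: (none).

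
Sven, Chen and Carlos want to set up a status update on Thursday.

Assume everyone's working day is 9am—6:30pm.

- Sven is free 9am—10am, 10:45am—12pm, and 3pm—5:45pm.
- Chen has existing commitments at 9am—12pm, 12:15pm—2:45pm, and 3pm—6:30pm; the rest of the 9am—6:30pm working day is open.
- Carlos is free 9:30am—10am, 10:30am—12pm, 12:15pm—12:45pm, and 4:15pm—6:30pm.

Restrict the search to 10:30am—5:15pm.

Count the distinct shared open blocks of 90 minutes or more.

0

Chen free within 09:00–18:30: 12:00–12:15, 14:45–15:00.
Sven ∩ Chen: (none).
Sven ∩ Chen ∩ Carlos: (none).
Restricted to 10:30–17:15: (none).
Windows ≥ 90 min: (none).
That's 0 windows.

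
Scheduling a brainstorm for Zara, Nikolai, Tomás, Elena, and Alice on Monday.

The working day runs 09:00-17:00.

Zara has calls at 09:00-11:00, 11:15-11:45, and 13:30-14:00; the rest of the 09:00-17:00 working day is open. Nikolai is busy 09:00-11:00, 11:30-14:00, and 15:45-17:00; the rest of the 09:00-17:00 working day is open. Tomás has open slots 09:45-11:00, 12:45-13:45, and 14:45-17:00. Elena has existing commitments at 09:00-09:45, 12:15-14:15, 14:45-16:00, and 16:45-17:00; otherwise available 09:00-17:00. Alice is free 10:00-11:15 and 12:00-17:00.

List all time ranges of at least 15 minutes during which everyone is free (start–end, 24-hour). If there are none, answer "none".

Zara free within 09:00–17:00: 11:00–11:15, 11:45–13:30, 14:00–17:00.
Nikolai free within 09:00–17:00: 11:00–11:30, 14:00–15:45.
Elena free within 09:00–17:00: 09:45–12:15, 14:15–14:45, 16:00–16:45.
Zara ∩ Nikolai: 11:00–11:15, 14:00–15:45.
Zara ∩ Nikolai ∩ Tomás: 14:45–15:45.
Zara ∩ Nikolai ∩ Tomás ∩ Elena: (none).
Zara ∩ Nikolai ∩ Tomás ∩ Elena ∩ Alice: (none).
Windows ≥ 15 min: (none).

none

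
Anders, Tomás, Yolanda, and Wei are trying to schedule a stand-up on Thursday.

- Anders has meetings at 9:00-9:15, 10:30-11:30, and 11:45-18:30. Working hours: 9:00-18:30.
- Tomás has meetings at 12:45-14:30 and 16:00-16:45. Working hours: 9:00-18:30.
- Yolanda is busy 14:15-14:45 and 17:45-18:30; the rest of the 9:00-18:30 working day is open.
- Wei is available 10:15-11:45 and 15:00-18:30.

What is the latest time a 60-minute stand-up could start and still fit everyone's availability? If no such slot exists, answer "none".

Anders free within 09:00–18:30: 09:15–10:30, 11:30–11:45.
Tomás free within 09:00–18:30: 09:00–12:45, 14:30–16:00, 16:45–18:30.
Yolanda free within 09:00–18:30: 09:00–14:15, 14:45–17:45.
Anders ∩ Tomás: 09:15–10:30, 11:30–11:45.
Anders ∩ Tomás ∩ Yolanda: 09:15–10:30, 11:30–11:45.
Anders ∩ Tomás ∩ Yolanda ∩ Wei: 10:15–10:30, 11:30–11:45.
Windows ≥ 60 min: (none).

none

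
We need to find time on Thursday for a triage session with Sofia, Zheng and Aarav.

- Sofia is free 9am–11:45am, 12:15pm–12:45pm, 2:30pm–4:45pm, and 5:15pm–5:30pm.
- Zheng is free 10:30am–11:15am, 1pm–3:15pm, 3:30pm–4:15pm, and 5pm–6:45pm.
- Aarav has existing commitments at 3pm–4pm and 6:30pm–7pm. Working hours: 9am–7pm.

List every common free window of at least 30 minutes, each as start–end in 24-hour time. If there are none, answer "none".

Aarav free within 09:00–19:00: 09:00–15:00, 16:00–18:30.
Sofia ∩ Zheng: 10:30–11:15, 14:30–15:15, 15:30–16:15, 17:15–17:30.
Sofia ∩ Zheng ∩ Aarav: 10:30–11:15, 14:30–15:00, 16:00–16:15, 17:15–17:30.
Windows ≥ 30 min: 10:30–11:15, 14:30–15:00.

10:30–11:15, 14:30–15:00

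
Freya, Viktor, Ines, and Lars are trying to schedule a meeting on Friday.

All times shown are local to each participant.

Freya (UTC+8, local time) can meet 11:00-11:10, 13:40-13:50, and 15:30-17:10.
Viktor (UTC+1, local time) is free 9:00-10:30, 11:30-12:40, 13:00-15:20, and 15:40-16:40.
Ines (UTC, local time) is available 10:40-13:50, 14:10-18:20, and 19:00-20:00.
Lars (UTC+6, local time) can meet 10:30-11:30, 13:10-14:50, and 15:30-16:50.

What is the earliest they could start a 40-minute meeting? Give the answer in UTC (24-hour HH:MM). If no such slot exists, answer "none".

Freya → UTC: 03:00–03:10, 05:40–05:50, 07:30–09:10.
Viktor → UTC: 08:00–09:30, 10:30–11:40, 12:00–14:20, 14:40–15:40.
Ines → UTC: 10:40–13:50, 14:10–18:20, 19:00–20:00.
Lars → UTC: 04:30–05:30, 07:10–08:50, 09:30–10:50.
Freya ∩ Viktor: 08:00–09:10.
Freya ∩ Viktor ∩ Ines: (none).
Freya ∩ Viktor ∩ Ines ∩ Lars: (none).
Windows ≥ 40 min: (none).

none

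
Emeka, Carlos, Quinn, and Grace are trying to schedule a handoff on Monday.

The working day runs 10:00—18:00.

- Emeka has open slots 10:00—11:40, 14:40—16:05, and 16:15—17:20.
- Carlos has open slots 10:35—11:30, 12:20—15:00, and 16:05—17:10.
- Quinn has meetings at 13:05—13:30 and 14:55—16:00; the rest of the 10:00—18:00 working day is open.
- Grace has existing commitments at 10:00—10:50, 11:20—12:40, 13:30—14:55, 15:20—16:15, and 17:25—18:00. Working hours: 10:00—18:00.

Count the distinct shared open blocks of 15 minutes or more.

2

Quinn free within 10:00–18:00: 10:00–13:05, 13:30–14:55, 16:00–18:00.
Grace free within 10:00–18:00: 10:50–11:20, 12:40–13:30, 14:55–15:20, 16:15–17:25.
Emeka ∩ Carlos: 10:35–11:30, 14:40–15:00, 16:15–17:10.
Emeka ∩ Carlos ∩ Quinn: 10:35–11:30, 14:40–14:55, 16:15–17:10.
Emeka ∩ Carlos ∩ Quinn ∩ Grace: 10:50–11:20, 16:15–17:10.
Windows ≥ 15 min: 10:50–11:20, 16:15–17:10.
That's 2 windows.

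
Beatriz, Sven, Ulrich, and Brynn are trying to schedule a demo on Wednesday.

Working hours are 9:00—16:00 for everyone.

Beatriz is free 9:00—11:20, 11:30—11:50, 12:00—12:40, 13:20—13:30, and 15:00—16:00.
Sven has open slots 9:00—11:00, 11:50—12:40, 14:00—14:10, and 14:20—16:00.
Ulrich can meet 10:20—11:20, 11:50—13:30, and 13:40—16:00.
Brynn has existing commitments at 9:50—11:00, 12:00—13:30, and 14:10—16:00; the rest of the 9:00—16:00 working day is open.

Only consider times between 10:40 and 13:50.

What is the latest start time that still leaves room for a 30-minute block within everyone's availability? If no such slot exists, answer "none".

Brynn free within 09:00–16:00: 09:00–09:50, 11:00–12:00, 13:30–14:10.
Beatriz ∩ Sven: 09:00–11:00, 12:00–12:40, 15:00–16:00.
Beatriz ∩ Sven ∩ Ulrich: 10:20–11:00, 12:00–12:40, 15:00–16:00.
Beatriz ∩ Sven ∩ Ulrich ∩ Brynn: (none).
Restricted to 10:40–13:50: (none).
Windows ≥ 30 min: (none).

none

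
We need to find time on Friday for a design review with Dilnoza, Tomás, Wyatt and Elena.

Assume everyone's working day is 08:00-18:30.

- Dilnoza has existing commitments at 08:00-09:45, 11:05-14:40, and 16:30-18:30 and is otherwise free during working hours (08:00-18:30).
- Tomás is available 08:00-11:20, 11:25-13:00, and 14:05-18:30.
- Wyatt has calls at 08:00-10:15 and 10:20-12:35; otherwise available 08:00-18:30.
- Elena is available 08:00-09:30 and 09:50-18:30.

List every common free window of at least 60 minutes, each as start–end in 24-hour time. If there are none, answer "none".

14:40–16:30

Dilnoza free within 08:00–18:30: 09:45–11:05, 14:40–16:30.
Wyatt free within 08:00–18:30: 10:15–10:20, 12:35–18:30.
Dilnoza ∩ Tomás: 09:45–11:05, 14:40–16:30.
Dilnoza ∩ Tomás ∩ Wyatt: 10:15–10:20, 14:40–16:30.
Dilnoza ∩ Tomás ∩ Wyatt ∩ Elena: 10:15–10:20, 14:40–16:30.
Windows ≥ 60 min: 14:40–16:30.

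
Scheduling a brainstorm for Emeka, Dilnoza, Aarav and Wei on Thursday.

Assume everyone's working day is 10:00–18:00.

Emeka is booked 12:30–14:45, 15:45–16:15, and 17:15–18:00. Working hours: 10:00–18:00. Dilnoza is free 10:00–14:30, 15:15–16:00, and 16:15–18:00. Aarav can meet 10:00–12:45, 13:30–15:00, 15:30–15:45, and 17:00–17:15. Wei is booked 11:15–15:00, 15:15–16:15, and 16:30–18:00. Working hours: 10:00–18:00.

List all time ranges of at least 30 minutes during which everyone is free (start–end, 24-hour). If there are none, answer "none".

10:00–11:15

Emeka free within 10:00–18:00: 10:00–12:30, 14:45–15:45, 16:15–17:15.
Wei free within 10:00–18:00: 10:00–11:15, 15:00–15:15, 16:15–16:30.
Emeka ∩ Dilnoza: 10:00–12:30, 15:15–15:45, 16:15–17:15.
Emeka ∩ Dilnoza ∩ Aarav: 10:00–12:30, 15:30–15:45, 17:00–17:15.
Emeka ∩ Dilnoza ∩ Aarav ∩ Wei: 10:00–11:15.
Windows ≥ 30 min: 10:00–11:15.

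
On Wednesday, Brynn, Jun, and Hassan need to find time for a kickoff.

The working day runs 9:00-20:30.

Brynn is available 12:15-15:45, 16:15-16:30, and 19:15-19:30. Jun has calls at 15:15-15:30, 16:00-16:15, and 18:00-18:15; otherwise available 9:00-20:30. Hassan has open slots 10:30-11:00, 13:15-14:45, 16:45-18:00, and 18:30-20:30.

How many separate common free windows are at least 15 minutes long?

Jun free within 09:00–20:30: 09:00–15:15, 15:30–16:00, 16:15–18:00, 18:15–20:30.
Brynn ∩ Jun: 12:15–15:15, 15:30–15:45, 16:15–16:30, 19:15–19:30.
Brynn ∩ Jun ∩ Hassan: 13:15–14:45, 19:15–19:30.
Windows ≥ 15 min: 13:15–14:45, 19:15–19:30.
That's 2 windows.

2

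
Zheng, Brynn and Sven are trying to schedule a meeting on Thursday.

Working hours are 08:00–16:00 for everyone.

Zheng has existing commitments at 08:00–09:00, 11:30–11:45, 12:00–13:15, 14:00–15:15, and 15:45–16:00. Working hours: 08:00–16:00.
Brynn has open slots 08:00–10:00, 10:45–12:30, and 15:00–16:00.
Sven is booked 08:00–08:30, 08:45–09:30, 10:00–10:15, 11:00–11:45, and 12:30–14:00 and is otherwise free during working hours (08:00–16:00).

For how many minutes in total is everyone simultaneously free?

Zheng free within 08:00–16:00: 09:00–11:30, 11:45–12:00, 13:15–14:00, 15:15–15:45.
Sven free within 08:00–16:00: 08:30–08:45, 09:30–10:00, 10:15–11:00, 11:45–12:30, 14:00–16:00.
Zheng ∩ Brynn: 09:00–10:00, 10:45–11:30, 11:45–12:00, 15:15–15:45.
Zheng ∩ Brynn ∩ Sven: 09:30–10:00, 10:45–11:00, 11:45–12:00, 15:15–15:45.
Total common minutes: 30 + 15 + 15 + 30 = 90.

90 minutes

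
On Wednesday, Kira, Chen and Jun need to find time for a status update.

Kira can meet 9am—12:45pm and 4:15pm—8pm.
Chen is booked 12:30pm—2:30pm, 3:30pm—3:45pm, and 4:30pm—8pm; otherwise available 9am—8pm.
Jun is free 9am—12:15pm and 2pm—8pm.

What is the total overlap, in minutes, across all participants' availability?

210 minutes

Chen free within 09:00–20:00: 09:00–12:30, 14:30–15:30, 15:45–16:30.
Kira ∩ Chen: 09:00–12:30, 16:15–16:30.
Kira ∩ Chen ∩ Jun: 09:00–12:15, 16:15–16:30.
Total common minutes: 195 + 15 = 210.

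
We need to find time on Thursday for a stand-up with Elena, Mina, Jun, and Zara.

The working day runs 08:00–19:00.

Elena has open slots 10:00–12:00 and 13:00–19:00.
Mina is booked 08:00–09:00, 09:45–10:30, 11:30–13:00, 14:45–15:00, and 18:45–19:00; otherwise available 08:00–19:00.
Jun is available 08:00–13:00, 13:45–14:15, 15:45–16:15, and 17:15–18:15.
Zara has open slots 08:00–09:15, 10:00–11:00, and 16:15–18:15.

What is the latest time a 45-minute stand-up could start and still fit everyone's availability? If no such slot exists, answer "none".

17:30

Mina free within 08:00–19:00: 09:00–09:45, 10:30–11:30, 13:00–14:45, 15:00–18:45.
Elena ∩ Mina: 10:30–11:30, 13:00–14:45, 15:00–18:45.
Elena ∩ Mina ∩ Jun: 10:30–11:30, 13:45–14:15, 15:45–16:15, 17:15–18:15.
Elena ∩ Mina ∩ Jun ∩ Zara: 10:30–11:00, 17:15–18:15.
Windows ≥ 45 min: 17:15–18:15.
Latest start in the last window 17:15–18:15 is 18:15 − 45 min = 17:30.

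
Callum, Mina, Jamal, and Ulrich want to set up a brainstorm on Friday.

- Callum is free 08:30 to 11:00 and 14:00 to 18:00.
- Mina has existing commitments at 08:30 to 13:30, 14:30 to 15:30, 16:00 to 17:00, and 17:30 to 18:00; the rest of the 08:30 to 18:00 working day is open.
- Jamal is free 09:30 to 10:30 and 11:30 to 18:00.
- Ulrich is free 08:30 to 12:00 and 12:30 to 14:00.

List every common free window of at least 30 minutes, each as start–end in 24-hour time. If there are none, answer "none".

none

Mina free within 08:30–18:00: 13:30–14:30, 15:30–16:00, 17:00–17:30.
Callum ∩ Mina: 14:00–14:30, 15:30–16:00, 17:00–17:30.
Callum ∩ Mina ∩ Jamal: 14:00–14:30, 15:30–16:00, 17:00–17:30.
Callum ∩ Mina ∩ Jamal ∩ Ulrich: (none).
Windows ≥ 30 min: (none).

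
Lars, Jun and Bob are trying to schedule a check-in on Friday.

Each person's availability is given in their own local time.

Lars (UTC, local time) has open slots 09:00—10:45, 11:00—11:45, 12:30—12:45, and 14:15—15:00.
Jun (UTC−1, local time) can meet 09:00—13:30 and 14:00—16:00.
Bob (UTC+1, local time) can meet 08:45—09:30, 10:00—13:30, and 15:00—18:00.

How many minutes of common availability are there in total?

Lars → UTC: 09:00–10:45, 11:00–11:45, 12:30–12:45, 14:15–15:00.
Jun → UTC: 10:00–14:30, 15:00–17:00.
Bob → UTC: 07:45–08:30, 09:00–12:30, 14:00–17:00.
Lars ∩ Jun: 10:00–10:45, 11:00–11:45, 12:30–12:45, 14:15–14:30.
Lars ∩ Jun ∩ Bob: 10:00–10:45, 11:00–11:45, 14:15–14:30.
Total common minutes: 45 + 45 + 15 = 105.

105 minutes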